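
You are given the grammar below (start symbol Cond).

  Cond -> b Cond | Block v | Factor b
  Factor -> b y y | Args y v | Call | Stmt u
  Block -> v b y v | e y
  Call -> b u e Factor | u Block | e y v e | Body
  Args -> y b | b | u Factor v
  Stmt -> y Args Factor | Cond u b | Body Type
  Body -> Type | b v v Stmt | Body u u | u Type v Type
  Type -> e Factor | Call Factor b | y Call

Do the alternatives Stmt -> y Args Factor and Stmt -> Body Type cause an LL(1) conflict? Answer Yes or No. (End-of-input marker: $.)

FIRST(y Args Factor) = { y } and FIRST(Body Type) = { b, e, u, y }.
Both contain y, so the two alternatives are not disjoint — LL(1) conflict.

Yes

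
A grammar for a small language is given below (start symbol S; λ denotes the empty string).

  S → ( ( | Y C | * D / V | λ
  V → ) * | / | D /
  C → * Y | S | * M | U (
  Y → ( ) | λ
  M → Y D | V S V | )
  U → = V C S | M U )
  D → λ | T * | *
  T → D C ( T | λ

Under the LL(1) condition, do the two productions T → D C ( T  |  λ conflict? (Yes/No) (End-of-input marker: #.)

FIRST(D C ( T) = { (, ), *, /, = } and FIRST(λ) = { λ }.
The second alternative is nullable and FOLLOW(T) = { * } shares * with FIRST of the first — conflict.

Yes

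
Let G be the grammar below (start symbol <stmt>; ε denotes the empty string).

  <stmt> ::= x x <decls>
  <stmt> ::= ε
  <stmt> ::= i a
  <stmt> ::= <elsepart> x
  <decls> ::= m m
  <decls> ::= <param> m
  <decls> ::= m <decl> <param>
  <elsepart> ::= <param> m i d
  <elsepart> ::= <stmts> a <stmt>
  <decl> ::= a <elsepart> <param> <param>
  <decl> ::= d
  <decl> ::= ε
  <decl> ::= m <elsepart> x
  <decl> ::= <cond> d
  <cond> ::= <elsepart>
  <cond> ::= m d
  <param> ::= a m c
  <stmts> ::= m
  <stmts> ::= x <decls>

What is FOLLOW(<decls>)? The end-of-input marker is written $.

In <stmt> ::= x x <decls>: <decls> is at the end, add FOLLOW(<stmt>) = { $, a, d, x }.
In <stmts> ::= x <decls>: <decls> is at the end, add FOLLOW(<stmts>) = { a }.
Union: FOLLOW(<decls>) = { $, a, d, x }.

{ $, a, d, x }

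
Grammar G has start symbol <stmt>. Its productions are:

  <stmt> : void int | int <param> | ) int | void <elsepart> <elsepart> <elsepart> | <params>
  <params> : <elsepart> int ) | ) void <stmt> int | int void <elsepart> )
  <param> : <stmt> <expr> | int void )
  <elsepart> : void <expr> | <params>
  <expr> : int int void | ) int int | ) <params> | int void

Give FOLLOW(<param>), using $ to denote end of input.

{ $, ), int }

In <stmt> : int <param>: <param> is at the end, add FOLLOW(<stmt>) = { $, ), int }.
Union: FOLLOW(<param>) = { $, ), int }.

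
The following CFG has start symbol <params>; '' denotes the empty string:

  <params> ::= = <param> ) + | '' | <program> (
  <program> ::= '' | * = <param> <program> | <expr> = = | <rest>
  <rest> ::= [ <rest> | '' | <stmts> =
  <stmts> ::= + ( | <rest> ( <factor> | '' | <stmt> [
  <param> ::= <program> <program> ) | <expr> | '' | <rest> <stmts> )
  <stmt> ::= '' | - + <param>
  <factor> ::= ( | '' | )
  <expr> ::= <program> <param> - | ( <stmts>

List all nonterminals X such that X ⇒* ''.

Directly nullable (have an ''-production): <params>, <program>, <rest>, <stmts>, <param>, <stmt>, <factor>.
No other nonterminal has a production whose RHS symbols are all nullable.

{ <factor>, <param>, <params>, <program>, <rest>, <stmt>, <stmts> }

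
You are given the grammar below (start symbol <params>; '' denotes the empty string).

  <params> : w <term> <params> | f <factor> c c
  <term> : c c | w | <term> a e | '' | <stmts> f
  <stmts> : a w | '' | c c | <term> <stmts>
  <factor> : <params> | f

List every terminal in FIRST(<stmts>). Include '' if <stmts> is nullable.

<stmts> : a w contributes {a}.
<stmts> : '' contributes ''.
<stmts> : c c contributes {c}.
From <stmts> : <term> <stmts>: <term>, <stmts> nullable, take FIRST(<term>) ∪ FIRST(<stmts>) = { a, c, f, w }; also '' since the whole RHS is nullable.
Union: FIRST(<stmts>) = { a, c, f, w, '' }.

{ a, c, f, w, '' }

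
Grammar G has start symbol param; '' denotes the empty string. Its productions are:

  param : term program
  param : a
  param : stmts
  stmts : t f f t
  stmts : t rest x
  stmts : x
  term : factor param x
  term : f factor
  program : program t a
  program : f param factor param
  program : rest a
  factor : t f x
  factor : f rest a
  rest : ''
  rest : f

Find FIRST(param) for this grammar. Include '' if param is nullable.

From param : term program: add FIRST(term) = { f, t }.
param : a contributes {a}.
From param : stmts: add FIRST(stmts) = { t, x }.
Union: FIRST(param) = { a, f, t, x }.

{ a, f, t, x }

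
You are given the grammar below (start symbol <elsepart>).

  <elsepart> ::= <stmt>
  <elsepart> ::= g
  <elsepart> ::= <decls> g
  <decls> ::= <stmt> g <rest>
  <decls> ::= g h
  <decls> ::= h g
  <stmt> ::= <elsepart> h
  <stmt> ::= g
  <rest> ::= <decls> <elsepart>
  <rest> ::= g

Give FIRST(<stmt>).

{ g, h }

From <stmt> ::= <elsepart> h: add FIRST(<elsepart>) = { g, h }.
<stmt> ::= g contributes {g}.
Union: FIRST(<stmt>) = { g, h }.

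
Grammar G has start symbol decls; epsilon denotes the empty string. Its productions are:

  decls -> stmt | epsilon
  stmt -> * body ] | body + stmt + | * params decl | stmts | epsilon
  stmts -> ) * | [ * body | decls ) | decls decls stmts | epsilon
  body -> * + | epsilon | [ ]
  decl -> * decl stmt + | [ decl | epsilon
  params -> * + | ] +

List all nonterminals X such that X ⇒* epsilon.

Directly nullable (have an epsilon-production): decls, stmt, stmts, body, decl.
No other nonterminal has a production whose RHS symbols are all nullable.

{ body, decl, decls, stmt, stmts }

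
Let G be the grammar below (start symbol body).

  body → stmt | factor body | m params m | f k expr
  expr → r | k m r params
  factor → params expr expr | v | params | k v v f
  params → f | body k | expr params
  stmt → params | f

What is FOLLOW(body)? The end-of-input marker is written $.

{ $, k }

body is the start symbol, so $ ∈ FOLLOW(body).
In body → factor body: body is at the end, add FOLLOW(body) = { $, k }.
In params → body k: add FIRST(k) = { k }.
Union: FOLLOW(body) = { $, k }.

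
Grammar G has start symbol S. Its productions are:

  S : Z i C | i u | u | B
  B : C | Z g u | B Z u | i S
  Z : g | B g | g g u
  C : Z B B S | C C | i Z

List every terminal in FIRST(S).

{ g, i, u }

From S : Z i C: add FIRST(Z) = { g, i }.
S : i u contributes {i}.
S : u contributes {u}.
From S : B: add FIRST(B) = { g, i }.
Union: FIRST(S) = { g, i, u }.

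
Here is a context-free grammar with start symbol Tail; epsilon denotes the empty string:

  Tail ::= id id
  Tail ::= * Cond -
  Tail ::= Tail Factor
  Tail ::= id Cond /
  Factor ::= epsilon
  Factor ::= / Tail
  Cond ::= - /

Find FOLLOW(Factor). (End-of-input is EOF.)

In Tail ::= Tail Factor: Factor is at the end, add FOLLOW(Tail) = { EOF, / }.
Union: FOLLOW(Factor) = { EOF, / }.

{ EOF, / }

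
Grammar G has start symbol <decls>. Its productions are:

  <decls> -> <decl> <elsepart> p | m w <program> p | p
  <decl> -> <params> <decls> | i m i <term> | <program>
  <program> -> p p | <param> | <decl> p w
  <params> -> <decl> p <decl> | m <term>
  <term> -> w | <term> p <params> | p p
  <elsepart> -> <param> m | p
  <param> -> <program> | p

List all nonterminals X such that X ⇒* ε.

No nonterminal has an empty production or an RHS whose symbols are all nullable.

{ } (none)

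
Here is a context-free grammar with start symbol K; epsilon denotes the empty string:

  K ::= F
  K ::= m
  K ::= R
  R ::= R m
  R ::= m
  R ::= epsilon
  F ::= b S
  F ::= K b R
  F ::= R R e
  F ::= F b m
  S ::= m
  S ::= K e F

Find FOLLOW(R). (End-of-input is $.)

In K ::= R: R is at the end, add FOLLOW(K) = { $, b, e }.
In R ::= R m: add FIRST(m) = { m }.
In F ::= K b R: R is at the end, add FOLLOW(F) = { $, b, e }.
In F ::= R R e: add FIRST(R e) = { e, m }.
In F ::= R R e: add FIRST(e) = { e }.
Union: FOLLOW(R) = { $, b, e, m }.

{ $, b, e, m }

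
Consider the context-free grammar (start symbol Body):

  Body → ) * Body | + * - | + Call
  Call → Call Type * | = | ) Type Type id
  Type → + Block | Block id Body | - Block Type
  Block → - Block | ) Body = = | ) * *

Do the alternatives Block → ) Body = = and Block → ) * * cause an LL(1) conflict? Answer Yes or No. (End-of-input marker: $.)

FIRST() Body = =) = { ) } and FIRST() * *) = { ) }.
Both contain ), so the two alternatives are not disjoint — LL(1) conflict.

Yes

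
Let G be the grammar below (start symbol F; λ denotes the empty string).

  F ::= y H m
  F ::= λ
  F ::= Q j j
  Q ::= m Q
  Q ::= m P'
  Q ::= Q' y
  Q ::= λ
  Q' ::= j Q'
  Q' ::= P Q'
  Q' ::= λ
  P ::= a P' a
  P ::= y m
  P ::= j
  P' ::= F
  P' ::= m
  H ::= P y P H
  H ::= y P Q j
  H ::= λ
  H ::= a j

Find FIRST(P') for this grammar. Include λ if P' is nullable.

From P' ::= F: add FIRST(F) = { a, j, m, y, λ } (including λ since F is nullable).
P' ::= m contributes {m}.
Union: FIRST(P') = { a, j, m, y, λ }.

{ a, j, m, y, λ }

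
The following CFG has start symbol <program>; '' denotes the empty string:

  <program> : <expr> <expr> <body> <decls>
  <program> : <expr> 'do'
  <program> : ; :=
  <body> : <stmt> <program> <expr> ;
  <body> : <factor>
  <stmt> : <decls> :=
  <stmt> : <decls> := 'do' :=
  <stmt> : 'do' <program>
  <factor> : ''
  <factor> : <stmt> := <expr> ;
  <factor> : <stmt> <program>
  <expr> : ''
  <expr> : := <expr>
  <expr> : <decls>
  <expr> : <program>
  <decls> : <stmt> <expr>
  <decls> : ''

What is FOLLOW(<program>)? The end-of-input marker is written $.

{ $, 'do', :=, ; }

<program> is the start symbol, so $ ∈ FOLLOW(<program>).
In <body> : <stmt> <program> <expr> ;: add FIRST(<expr> ;) = { 'do', :=, ; }.
In <stmt> : 'do' <program>: <program> is at the end, add FOLLOW(<stmt>) = { $, 'do', :=, ; }.
In <factor> : <stmt> <program>: <program> is at the end, add FOLLOW(<factor>) = { $, 'do', :=, ; }.
In <expr> : <program>: <program> is at the end, add FOLLOW(<expr>) = { $, 'do', :=, ; }.
Union: FOLLOW(<program>) = { $, 'do', :=, ; }.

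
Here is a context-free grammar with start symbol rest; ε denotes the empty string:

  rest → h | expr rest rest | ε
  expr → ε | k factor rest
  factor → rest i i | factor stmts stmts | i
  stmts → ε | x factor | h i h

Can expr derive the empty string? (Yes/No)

Yes

expr has an ε-production, so expr ⇒ ε.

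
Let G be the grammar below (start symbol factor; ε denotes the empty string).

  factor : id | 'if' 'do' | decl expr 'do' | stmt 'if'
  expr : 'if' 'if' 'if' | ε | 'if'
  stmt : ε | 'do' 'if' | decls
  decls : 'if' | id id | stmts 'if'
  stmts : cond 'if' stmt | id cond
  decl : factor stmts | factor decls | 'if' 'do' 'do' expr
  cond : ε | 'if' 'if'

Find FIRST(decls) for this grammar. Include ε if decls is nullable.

decls : 'if' contributes {'if'}.
decls : id id contributes {id}.
From decls : stmts 'if': add FIRST(stmts) = { 'if', id }.
Union: FIRST(decls) = { 'if', id }.

{ 'if', id }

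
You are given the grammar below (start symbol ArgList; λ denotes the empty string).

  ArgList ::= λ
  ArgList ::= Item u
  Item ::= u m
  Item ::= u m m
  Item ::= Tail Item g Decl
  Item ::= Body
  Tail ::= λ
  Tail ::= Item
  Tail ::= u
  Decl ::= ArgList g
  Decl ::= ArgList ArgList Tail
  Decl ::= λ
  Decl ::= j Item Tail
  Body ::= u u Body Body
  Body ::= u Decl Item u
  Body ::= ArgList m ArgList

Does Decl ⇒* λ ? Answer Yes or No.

Yes

Decl has an λ-production, so Decl ⇒ λ.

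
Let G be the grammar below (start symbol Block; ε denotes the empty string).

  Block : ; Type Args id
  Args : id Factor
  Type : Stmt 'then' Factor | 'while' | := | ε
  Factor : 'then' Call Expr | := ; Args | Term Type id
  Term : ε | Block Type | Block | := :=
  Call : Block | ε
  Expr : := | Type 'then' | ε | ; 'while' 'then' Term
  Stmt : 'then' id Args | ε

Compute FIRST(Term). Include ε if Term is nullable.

Term : ε contributes ε.
From Term : Block Type: add FIRST(Block) = { ; }.
From Term : Block: add FIRST(Block) = { ; }.
Term : := := contributes {:=}.
Union: FIRST(Term) = { :=, ;, ε }.

{ :=, ;, ε }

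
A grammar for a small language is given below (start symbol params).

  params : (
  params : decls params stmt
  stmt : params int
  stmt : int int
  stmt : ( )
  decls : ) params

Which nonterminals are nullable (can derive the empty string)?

{ } (none)

No nonterminal has an empty production or an RHS whose symbols are all nullable.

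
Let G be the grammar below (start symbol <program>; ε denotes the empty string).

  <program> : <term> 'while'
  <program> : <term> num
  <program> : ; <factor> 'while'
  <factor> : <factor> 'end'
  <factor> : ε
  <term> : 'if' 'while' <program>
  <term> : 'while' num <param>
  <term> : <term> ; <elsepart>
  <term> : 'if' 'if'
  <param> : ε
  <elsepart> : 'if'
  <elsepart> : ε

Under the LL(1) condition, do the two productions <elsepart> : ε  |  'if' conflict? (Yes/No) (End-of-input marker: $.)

No

FIRST(ε) = { ε } and FIRST('if') = { 'if' }.
The first is nullable but FOLLOW(<elsepart>) = { 'while', ;, num } is disjoint from FIRST of the second.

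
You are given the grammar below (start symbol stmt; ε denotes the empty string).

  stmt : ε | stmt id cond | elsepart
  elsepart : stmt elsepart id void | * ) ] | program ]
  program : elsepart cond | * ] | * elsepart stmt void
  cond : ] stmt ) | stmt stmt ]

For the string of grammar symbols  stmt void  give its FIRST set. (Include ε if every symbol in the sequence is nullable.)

{ *, id, void }

Add FIRST(stmt)\{ε} = { *, id }; stmt is nullable, continue.
void is a terminal; add {void} and stop.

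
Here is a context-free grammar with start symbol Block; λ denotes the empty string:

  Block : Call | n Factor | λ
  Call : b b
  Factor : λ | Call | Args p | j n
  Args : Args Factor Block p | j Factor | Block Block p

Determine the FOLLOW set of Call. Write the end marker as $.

In Block : Call: Call is at the end, add FOLLOW(Block) = { $, b, n, p }.
In Factor : Call: Call is at the end, add FOLLOW(Factor) = { $, b, j, n, p }.
Union: FOLLOW(Call) = { $, b, j, n, p }.

{ $, b, j, n, p }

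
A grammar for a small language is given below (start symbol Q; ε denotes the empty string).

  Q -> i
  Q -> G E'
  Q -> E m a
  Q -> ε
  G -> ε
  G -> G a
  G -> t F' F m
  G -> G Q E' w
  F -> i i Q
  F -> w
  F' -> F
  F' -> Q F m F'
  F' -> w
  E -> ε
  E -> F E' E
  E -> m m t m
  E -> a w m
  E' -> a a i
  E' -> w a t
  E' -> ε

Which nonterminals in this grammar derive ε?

Directly nullable (have an ε-production): Q, G, E, E'.
No other nonterminal has a production whose RHS symbols are all nullable.

{ E, E', G, Q }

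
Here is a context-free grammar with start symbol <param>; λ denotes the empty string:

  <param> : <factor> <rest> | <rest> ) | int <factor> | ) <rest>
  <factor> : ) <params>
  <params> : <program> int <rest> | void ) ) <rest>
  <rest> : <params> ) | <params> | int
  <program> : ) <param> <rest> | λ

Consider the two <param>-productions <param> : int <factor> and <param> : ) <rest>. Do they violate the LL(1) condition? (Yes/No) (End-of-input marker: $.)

No

FIRST(int <factor>) = { int } and FIRST() <rest>) = { ) }.
The FIRST sets are disjoint and neither alternative is nullable — no conflict.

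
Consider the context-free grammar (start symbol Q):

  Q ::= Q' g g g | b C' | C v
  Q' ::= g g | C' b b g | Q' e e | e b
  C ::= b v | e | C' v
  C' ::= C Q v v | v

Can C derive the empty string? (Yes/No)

No

No nonterminal in this grammar is nullable.
No production of C has an RHS whose symbols are all nullable, so C is not nullable.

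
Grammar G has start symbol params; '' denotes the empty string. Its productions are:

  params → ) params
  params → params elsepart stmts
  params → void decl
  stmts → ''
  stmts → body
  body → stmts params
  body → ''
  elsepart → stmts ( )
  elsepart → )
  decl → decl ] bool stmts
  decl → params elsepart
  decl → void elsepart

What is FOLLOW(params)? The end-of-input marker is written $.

params is the start symbol, so $ ∈ FOLLOW(params).
In params → ) params: params is at the end, add FOLLOW(params) = { $, (, ), ], void }.
In params → params elsepart stmts: add FIRST(elsepart stmts) = { (, ), void }.
In body → stmts params: params is at the end, add FOLLOW(body) = { $, (, ), ], void }.
In decl → params elsepart: add FIRST(elsepart) = { (, ), void }.
Union: FOLLOW(params) = { $, (, ), ], void }.

{ $, (, ), ], void }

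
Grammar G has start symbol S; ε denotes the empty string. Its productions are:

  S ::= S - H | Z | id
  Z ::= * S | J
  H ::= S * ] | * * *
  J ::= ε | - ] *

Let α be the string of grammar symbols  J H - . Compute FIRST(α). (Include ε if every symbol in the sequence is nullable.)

Add FIRST(J)\{ε} = { - }; J is nullable, continue.
Add FIRST(H) = { *, -, id }; H is not nullable, stop.

{ *, -, id }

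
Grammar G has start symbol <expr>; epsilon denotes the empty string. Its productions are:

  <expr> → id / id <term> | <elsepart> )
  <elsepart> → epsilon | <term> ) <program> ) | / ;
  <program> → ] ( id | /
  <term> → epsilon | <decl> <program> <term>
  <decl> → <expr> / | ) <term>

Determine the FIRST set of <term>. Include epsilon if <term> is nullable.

{ ), /, id, epsilon }

<term> → epsilon contributes epsilon.
From <term> → <decl> <program> <term>: add FIRST(<decl>) = { ), /, id }.
Union: FIRST(<term>) = { ), /, id, epsilon }.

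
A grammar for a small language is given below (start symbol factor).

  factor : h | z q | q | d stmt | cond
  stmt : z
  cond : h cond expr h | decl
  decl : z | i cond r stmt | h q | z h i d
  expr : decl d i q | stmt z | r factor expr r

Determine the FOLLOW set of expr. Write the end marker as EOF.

In cond : h cond expr h: add FIRST(h) = { h }.
In expr : r factor expr r: add FIRST(r) = { r }.
Union: FOLLOW(expr) = { h, r }.

{ h, r }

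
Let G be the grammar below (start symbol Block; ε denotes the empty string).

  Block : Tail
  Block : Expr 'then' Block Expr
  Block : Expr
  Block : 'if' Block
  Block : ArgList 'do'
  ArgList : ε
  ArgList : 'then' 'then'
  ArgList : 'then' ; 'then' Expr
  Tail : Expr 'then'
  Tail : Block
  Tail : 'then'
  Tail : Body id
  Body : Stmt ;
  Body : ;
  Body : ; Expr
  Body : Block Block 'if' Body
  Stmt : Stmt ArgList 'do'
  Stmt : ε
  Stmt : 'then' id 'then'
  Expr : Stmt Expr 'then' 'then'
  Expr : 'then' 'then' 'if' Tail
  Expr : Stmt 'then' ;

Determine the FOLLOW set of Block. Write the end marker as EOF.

Block is the start symbol, so EOF ∈ FOLLOW(Block).
In Block : Expr 'then' Block Expr: add FIRST(Expr) = { 'do', 'then' }.
In Block : 'if' Block: Block is at the end, add FOLLOW(Block) = { EOF, 'do', 'if', 'then', ;, id }.
In Tail : Block: Block is at the end, add FOLLOW(Tail) = { EOF, 'do', 'if', 'then', ;, id }.
In Body : Block Block 'if' Body: add FIRST(Block 'if' Body) = { 'do', 'if', 'then', ; }.
In Body : Block Block 'if' Body: add FIRST('if' Body) = { 'if' }.
Union: FOLLOW(Block) = { EOF, 'do', 'if', 'then', ;, id }.

{ EOF, 'do', 'if', 'then', ;, id }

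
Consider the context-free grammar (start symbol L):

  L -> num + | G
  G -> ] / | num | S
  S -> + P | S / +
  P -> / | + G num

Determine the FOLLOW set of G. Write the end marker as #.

{ #, num }

In L -> G: G is at the end, add FOLLOW(L) = { # }.
In P -> + G num: add FIRST(num) = { num }.
Union: FOLLOW(G) = { #, num }.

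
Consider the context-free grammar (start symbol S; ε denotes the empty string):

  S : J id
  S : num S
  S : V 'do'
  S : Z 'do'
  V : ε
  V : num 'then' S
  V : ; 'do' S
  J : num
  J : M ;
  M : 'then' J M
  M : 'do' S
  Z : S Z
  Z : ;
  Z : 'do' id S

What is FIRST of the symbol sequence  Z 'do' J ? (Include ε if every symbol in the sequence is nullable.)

{ 'do', 'then', ;, num }

Add FIRST(Z) = { 'do', 'then', ;, num }; Z is not nullable, stop.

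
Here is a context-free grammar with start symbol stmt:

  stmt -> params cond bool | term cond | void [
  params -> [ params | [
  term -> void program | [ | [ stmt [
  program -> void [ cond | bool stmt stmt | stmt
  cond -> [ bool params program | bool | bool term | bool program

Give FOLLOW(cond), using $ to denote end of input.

In stmt -> params cond bool: add FIRST(bool) = { bool }.
In stmt -> term cond: cond is at the end, add FOLLOW(stmt) = { $, [, bool, void }.
In program -> void [ cond: cond is at the end, add FOLLOW(program) = { $, [, bool, void }.
Union: FOLLOW(cond) = { $, [, bool, void }.

{ $, [, bool, void }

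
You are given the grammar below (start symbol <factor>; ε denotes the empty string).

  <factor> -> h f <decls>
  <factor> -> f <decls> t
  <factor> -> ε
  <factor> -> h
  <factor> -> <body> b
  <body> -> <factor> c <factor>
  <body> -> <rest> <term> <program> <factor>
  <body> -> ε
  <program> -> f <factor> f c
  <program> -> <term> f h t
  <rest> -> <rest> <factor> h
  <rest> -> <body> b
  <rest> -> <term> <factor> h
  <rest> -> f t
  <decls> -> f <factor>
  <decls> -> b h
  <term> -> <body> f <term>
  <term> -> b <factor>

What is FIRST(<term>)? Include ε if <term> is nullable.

From <term> -> <body> f <term>: <body> nullable, take FIRST(<body>) ∪ {f} = { b, c, f, h }.
<term> -> b <factor> contributes {b}.
Union: FIRST(<term>) = { b, c, f, h }.

{ b, c, f, h }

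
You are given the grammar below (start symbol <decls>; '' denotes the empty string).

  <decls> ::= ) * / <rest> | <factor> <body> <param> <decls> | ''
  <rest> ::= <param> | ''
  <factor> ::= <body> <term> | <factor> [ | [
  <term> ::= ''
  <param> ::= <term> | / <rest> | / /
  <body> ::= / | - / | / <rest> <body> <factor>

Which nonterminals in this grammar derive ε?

Directly nullable (have an ''-production): <decls>, <rest>, <term>.
<param> ::= <term> with every symbol nullable, so <param> is nullable.
No other nonterminal has a production whose RHS symbols are all nullable.

{ <decls>, <param>, <rest>, <term> }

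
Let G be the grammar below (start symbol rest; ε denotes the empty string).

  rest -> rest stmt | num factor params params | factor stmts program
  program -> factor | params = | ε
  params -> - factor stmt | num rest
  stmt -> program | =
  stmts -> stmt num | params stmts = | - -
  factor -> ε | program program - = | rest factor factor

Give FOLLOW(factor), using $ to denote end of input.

In rest -> num factor params params: add FIRST(params params) = { -, num }.
In rest -> factor stmts program: add FIRST(stmts program) = { -, =, num }.
In program -> factor: factor is at the end, add FOLLOW(program) = { $, -, =, num }.
In params -> - factor stmt: add FIRST(stmt)\{ε} = { -, =, num }.
  Since stmt is nullable, also add FOLLOW(params) = { $, -, =, num }.
In factor -> rest factor factor: add FIRST(factor)\{ε} = { -, =, num }.
  Since factor is nullable, also add FOLLOW(factor) = { $, -, =, num }.
In factor -> rest factor factor: factor is at the end, add FOLLOW(factor) = { $, -, =, num }.
Union: FOLLOW(factor) = { $, -, =, num }.

{ $, -, =, num }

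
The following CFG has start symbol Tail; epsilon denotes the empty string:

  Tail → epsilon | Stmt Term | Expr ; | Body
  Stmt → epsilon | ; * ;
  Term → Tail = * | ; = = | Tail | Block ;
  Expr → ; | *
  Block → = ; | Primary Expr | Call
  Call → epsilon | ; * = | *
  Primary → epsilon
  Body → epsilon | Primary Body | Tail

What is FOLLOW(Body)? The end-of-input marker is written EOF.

In Tail → Body: Body is at the end, add FOLLOW(Tail) = { EOF, = }.
In Body → Primary Body: Body is at the end, add FOLLOW(Body) = { EOF, = }.
Union: FOLLOW(Body) = { EOF, = }.

{ EOF, = }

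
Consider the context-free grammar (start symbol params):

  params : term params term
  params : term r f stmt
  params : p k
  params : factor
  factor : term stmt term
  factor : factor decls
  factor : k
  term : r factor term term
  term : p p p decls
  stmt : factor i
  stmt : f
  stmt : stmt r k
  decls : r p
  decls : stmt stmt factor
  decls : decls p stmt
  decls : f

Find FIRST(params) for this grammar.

{ k, p, r }

From params : term params term: add FIRST(term) = { p, r }.
From params : term r f stmt: add FIRST(term) = { p, r }.
params : p k contributes {p}.
From params : factor: add FIRST(factor) = { k, p, r }.
Union: FIRST(params) = { k, p, r }.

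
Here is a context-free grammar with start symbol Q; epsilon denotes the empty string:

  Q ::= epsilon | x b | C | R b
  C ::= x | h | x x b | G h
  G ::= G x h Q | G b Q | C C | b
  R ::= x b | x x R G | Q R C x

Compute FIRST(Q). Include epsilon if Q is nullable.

Q ::= epsilon contributes epsilon.
Q ::= x b contributes {x}.
From Q ::= C: add FIRST(C) = { b, h, x }.
From Q ::= R b: add FIRST(R) = { b, h, x }.
Union: FIRST(Q) = { b, h, x, epsilon }.

{ b, h, x, epsilon }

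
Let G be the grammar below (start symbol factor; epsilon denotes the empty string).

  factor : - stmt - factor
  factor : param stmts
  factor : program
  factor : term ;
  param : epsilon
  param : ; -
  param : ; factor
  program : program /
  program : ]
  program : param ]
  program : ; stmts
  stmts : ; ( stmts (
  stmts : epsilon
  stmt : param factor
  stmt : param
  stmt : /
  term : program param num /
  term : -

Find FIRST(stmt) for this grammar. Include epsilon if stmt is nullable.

From stmt : param factor: param, factor nullable, take FIRST(param) ∪ FIRST(factor) = { -, ;, ] }; also epsilon since the whole RHS is nullable.
From stmt : param: add FIRST(param) = { ;, epsilon } (including epsilon since param is nullable).
stmt : / contributes {/}.
Union: FIRST(stmt) = { -, /, ;, ], epsilon }.

{ -, /, ;, ], epsilon }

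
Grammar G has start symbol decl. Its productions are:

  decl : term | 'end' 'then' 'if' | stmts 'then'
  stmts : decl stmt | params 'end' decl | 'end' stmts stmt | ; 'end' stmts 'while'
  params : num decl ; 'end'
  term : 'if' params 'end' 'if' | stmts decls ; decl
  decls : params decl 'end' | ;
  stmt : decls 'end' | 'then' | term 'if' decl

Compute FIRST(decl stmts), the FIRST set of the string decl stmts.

{ 'end', 'if', ;, num }

Add FIRST(decl) = { 'end', 'if', ;, num }; decl is not nullable, stop.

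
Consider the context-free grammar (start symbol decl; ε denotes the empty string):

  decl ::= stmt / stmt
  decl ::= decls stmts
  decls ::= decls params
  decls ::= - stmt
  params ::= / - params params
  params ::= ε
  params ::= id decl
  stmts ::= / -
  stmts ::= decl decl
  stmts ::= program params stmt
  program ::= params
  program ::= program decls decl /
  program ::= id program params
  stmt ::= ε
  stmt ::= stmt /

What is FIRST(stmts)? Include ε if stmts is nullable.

{ -, /, id, ε }

stmts ::= / - contributes {/}.
From stmts ::= decl decl: add FIRST(decl) = { -, / }.
From stmts ::= program params stmt: program, params, stmt nullable, take FIRST(program) ∪ FIRST(params) ∪ FIRST(stmt) = { -, /, id }; also ε since the whole RHS is nullable.
Union: FIRST(stmts) = { -, /, id, ε }.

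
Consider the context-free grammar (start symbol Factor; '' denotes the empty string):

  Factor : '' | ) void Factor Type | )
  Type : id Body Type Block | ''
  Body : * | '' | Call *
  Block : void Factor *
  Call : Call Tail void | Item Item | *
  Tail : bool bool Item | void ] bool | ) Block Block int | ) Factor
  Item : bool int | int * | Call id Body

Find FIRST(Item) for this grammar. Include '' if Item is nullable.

{ *, bool, int }

Item : bool int contributes {bool}.
Item : int * contributes {int}.
From Item : Call id Body: add FIRST(Call) = { *, bool, int }.
Union: FIRST(Item) = { *, bool, int }.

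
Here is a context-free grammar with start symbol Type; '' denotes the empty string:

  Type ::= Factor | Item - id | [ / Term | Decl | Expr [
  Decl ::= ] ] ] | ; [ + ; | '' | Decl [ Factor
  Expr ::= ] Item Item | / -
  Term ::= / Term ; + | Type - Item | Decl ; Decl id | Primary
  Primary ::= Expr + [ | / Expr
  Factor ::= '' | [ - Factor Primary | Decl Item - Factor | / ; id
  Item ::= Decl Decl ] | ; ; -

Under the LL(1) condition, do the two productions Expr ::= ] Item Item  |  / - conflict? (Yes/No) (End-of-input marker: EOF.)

No

FIRST(] Item Item) = { ] } and FIRST(/ -) = { / }.
The FIRST sets are disjoint and neither alternative is nullable — no conflict.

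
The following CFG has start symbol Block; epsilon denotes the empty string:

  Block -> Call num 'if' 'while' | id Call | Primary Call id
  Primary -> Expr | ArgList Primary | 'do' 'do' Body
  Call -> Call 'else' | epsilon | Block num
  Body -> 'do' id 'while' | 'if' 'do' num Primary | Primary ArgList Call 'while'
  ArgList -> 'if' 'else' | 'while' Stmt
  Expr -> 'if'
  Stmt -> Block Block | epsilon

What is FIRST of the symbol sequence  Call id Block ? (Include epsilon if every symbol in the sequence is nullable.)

Add FIRST(Call)\{epsilon} = { 'do', 'else', 'if', 'while', id, num }; Call is nullable, continue.
id is a terminal; add {id} and stop.

{ 'do', 'else', 'if', 'while', id, num }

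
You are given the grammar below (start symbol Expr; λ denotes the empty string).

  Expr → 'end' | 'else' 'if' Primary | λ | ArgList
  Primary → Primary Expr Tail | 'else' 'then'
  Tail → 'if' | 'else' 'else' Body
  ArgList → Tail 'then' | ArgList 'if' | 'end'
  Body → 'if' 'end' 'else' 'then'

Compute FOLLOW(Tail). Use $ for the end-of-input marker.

In Primary → Primary Expr Tail: Tail is at the end, add FOLLOW(Primary) = { $, 'else', 'end', 'if' }.
In ArgList → Tail 'then': add FIRST('then') = { 'then' }.
Union: FOLLOW(Tail) = { $, 'else', 'end', 'if', 'then' }.

{ $, 'else', 'end', 'if', 'then' }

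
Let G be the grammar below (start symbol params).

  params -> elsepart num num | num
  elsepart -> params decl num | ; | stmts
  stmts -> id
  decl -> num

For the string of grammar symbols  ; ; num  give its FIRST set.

{ ; }

; is a terminal; add {;} and stop.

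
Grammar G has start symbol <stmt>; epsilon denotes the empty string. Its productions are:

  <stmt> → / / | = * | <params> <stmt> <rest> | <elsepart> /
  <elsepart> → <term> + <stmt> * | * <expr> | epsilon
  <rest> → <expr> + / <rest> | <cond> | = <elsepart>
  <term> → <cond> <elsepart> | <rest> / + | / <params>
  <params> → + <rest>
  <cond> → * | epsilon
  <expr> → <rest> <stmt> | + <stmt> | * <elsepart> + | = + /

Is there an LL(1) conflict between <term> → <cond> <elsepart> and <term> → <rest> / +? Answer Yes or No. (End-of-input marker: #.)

FIRST(<cond> <elsepart>) = { *, +, /, =, epsilon } and FIRST(<rest> / +) = { *, +, /, = }.
Both contain *, so the two alternatives are not disjoint — LL(1) conflict.

Yes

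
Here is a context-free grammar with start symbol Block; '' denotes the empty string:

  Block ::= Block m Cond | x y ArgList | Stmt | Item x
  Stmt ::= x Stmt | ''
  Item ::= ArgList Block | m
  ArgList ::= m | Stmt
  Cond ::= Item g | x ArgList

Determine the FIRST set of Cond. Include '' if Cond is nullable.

From Cond ::= Item g: Item nullable, take FIRST(Item) ∪ {g} = { g, m, x }.
Cond ::= x ArgList contributes {x}.
Union: FIRST(Cond) = { g, m, x }.

{ g, m, x }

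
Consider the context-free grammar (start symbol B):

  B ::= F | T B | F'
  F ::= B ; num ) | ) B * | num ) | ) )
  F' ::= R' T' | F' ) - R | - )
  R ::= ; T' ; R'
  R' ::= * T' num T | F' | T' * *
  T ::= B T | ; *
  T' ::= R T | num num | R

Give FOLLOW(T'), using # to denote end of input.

{ #, ), *, -, ;, num }

In F' ::= R' T': T' is at the end, add FOLLOW(F') = { #, ), *, -, ;, num }.
In R ::= ; T' ; R': add FIRST(; R') = { ; }.
In R' ::= * T' num T: add FIRST(num T) = { num }.
In R' ::= T' * *: add FIRST(* *) = { * }.
Union: FOLLOW(T') = { #, ), *, -, ;, num }.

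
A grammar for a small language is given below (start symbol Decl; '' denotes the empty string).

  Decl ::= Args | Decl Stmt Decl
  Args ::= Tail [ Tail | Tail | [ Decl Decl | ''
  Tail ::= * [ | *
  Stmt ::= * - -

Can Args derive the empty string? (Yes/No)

Yes

Args has an ''-production, so Args ⇒ ''.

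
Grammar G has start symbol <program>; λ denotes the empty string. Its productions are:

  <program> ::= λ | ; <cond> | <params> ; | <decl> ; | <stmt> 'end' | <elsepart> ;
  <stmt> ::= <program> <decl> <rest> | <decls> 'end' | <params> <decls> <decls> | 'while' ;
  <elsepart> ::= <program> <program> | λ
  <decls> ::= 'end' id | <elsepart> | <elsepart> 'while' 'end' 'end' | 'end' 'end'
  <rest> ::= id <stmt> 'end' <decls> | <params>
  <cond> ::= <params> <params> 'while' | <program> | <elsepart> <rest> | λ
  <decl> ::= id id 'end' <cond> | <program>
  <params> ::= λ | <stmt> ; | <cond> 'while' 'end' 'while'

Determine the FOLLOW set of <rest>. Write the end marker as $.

In <stmt> ::= <program> <decl> <rest>: <rest> is at the end, add FOLLOW(<stmt>) = { 'end', ; }.
In <cond> ::= <elsepart> <rest>: <rest> is at the end, add FOLLOW(<cond>) = { $, 'end', 'while', ;, id }.
Union: FOLLOW(<rest>) = { $, 'end', 'while', ;, id }.

{ $, 'end', 'while', ;, id }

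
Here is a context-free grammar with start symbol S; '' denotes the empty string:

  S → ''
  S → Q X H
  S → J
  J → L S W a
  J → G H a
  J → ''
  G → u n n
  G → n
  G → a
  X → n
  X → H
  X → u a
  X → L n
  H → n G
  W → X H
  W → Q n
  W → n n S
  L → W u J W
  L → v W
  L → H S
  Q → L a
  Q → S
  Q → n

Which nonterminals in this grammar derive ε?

Directly nullable (have an ''-production): S, J.
Q → S with every symbol nullable, so Q is nullable.
No other nonterminal has a production whose RHS symbols are all nullable.

{ J, Q, S }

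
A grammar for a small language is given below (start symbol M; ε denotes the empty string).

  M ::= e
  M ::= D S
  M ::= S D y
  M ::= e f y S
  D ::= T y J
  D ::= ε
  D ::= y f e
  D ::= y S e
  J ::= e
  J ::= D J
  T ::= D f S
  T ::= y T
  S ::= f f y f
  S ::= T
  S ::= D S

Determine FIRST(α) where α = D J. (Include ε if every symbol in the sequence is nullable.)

Add FIRST(D)\{ε} = { f, y }; D is nullable, continue.
Add FIRST(J) = { e, f, y }; J is not nullable, stop.

{ e, f, y }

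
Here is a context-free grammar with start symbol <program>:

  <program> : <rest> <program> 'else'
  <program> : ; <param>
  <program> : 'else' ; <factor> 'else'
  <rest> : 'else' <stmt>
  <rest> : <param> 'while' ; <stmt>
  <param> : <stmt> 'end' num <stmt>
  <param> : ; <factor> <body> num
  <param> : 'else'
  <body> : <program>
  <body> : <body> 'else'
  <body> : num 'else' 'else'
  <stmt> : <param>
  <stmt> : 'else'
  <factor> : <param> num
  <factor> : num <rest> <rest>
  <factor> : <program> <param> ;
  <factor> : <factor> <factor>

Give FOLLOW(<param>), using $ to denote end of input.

{ $, 'else', 'end', 'while', ;, num }

In <program> : ; <param>: <param> is at the end, add FOLLOW(<program>) = { $, 'else', ;, num }.
In <rest> : <param> 'while' ; <stmt>: add FIRST('while' ; <stmt>) = { 'while' }.
In <stmt> : <param>: <param> is at the end, add FOLLOW(<stmt>) = { $, 'else', 'end', 'while', ;, num }.
In <factor> : <param> num: add FIRST(num) = { num }.
In <factor> : <program> <param> ;: add FIRST(;) = { ; }.
Union: FOLLOW(<param>) = { $, 'else', 'end', 'while', ;, num }.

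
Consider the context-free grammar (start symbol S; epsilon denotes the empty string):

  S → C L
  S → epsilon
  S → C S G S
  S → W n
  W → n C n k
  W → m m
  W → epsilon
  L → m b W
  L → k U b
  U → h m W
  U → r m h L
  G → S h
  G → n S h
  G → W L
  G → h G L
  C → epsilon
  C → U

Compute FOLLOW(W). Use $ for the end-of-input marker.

{ $, b, h, k, m, n, r }

In S → W n: add FIRST(n) = { n }.
In L → m b W: W is at the end, add FOLLOW(L) = { $, b, h, k, m, n, r }.
In U → h m W: W is at the end, add FOLLOW(U) = { b, h, k, m, n, r }.
In G → W L: add FIRST(L) = { k, m }.
Union: FOLLOW(W) = { $, b, h, k, m, n, r }.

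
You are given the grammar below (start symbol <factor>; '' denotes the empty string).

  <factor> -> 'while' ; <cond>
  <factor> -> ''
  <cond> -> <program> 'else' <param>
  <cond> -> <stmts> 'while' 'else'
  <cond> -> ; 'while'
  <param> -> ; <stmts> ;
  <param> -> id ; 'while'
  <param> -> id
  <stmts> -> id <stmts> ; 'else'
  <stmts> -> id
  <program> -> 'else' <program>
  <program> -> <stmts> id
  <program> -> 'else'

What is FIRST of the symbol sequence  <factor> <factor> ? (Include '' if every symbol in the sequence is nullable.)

Add FIRST(<factor>)\{''} = { 'while' }; <factor> is nullable, continue.
Add FIRST(<factor>)\{''} = { 'while' }; <factor> is nullable, continue.
Every symbol is nullable, so include ''.

{ 'while', '' }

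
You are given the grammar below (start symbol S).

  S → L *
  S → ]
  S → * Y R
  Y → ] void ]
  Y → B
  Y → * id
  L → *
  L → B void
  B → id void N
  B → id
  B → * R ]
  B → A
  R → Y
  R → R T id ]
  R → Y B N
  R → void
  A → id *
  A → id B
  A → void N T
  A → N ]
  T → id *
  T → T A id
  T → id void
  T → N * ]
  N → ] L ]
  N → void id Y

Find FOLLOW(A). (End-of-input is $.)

In B → A: A is at the end, add FOLLOW(B) = { $, *, ], id, void }.
In T → T A id: add FIRST(id) = { id }.
Union: FOLLOW(A) = { $, *, ], id, void }.

{ $, *, ], id, void }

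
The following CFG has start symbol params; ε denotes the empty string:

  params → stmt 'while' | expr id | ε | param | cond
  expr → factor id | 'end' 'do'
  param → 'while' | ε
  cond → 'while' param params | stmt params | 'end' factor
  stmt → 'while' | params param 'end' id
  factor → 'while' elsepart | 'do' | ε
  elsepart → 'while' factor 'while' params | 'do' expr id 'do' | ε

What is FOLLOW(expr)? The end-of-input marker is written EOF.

{ id }

In params → expr id: add FIRST(id) = { id }.
In elsepart → 'do' expr id 'do': add FIRST(id 'do') = { id }.
Union: FOLLOW(expr) = { id }.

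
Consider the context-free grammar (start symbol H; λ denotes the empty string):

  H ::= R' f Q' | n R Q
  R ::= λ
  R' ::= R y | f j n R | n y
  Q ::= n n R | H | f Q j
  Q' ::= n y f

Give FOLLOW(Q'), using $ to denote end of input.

In H ::= R' f Q': Q' is at the end, add FOLLOW(H) = { $, j }.
Union: FOLLOW(Q') = { $, j }.

{ $, j }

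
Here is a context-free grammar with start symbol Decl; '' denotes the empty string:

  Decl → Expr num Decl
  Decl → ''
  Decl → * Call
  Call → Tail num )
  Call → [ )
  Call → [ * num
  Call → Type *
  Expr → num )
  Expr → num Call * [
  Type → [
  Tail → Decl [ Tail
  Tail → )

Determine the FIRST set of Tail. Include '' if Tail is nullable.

{ ), *, [, num }

From Tail → Decl [ Tail: Decl nullable, take FIRST(Decl) ∪ {[} = { *, [, num }.
Tail → ) contributes {)}.
Union: FIRST(Tail) = { ), *, [, num }.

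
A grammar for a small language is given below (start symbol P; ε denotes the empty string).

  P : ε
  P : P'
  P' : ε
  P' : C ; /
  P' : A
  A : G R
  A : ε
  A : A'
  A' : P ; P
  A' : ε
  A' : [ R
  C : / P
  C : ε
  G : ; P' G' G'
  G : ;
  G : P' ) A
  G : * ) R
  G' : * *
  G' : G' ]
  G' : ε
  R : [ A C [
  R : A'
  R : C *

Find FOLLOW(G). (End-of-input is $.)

{ $, ), *, /, ;, [, ] }

In A : G R: add FIRST(R)\{ε} = { ), *, /, ;, [ }.
  Since R is nullable, also add FOLLOW(A) = { $, ), *, /, ;, [, ] }.
Union: FOLLOW(G) = { $, ), *, /, ;, [, ] }.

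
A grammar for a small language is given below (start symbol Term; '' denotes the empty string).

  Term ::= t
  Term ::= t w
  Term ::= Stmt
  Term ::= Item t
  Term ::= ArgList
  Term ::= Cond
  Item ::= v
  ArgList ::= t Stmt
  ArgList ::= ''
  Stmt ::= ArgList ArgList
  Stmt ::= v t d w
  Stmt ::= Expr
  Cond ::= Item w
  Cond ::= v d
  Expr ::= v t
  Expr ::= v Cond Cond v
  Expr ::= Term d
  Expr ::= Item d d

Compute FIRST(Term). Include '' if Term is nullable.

{ d, t, v, '' }

Term ::= t contributes {t}.
Term ::= t w contributes {t}.
From Term ::= Stmt: add FIRST(Stmt) = { d, t, v, '' } (including '' since Stmt is nullable).
From Term ::= Item t: add FIRST(Item) = { v }.
From Term ::= ArgList: add FIRST(ArgList) = { t, '' } (including '' since ArgList is nullable).
From Term ::= Cond: add FIRST(Cond) = { v }.
Union: FIRST(Term) = { d, t, v, '' }.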